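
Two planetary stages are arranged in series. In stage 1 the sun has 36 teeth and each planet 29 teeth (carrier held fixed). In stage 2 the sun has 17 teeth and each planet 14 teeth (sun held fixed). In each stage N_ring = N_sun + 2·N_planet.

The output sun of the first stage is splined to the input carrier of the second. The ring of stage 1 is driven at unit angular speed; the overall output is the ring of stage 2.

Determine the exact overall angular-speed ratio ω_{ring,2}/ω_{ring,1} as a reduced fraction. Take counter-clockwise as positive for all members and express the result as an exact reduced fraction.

Stage 1: N_ring = 36 + 2·29 = 94
Stage 1: 36(ω_s−ω_c) = −94(ω_r−ω_c),  ω_c=0, ω_r=1
Stage 1: ω_s = 0 − (94/36)(1−0) = -47/18
  ⇒ ω_s¹/ω_r¹ = -47/18
Stage 2: N_ring = 17 + 2·14 = 45
Stage 2: 17(ω_s−ω_c) = −45(ω_r−ω_c),  ω_s=0, ω_c=1
Stage 2: ω_r = 1 − (17/45)(0−1) = 62/45
  ⇒ ω_r²/ω_c² = 62/45
Coupling ω_c² = ω_s¹ ⇒ overall = -47/18 × 62/45 = -1457/405

-1457/405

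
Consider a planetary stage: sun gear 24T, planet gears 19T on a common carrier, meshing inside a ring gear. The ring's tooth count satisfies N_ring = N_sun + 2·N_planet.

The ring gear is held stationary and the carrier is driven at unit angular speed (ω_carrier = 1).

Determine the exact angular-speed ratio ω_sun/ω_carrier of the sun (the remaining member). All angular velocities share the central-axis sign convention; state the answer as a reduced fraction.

N_ring = 24 + 2·19 = 62
24(ω_s−ω_c) = −62(ω_r−ω_c),  ω_r=0, ω_c=1
ω_s = 1 − (62/24)(0−1) = 43/12
ω_s/ω_c = 43/12

43/12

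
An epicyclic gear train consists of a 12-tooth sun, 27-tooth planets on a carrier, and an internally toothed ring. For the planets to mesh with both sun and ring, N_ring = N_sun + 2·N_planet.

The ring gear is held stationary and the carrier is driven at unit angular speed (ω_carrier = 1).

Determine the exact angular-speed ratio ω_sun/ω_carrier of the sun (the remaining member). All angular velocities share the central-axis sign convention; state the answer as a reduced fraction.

N_ring = 12 + 2·27 = 66
12(ω_s−ω_c) = −66(ω_r−ω_c),  ω_r=0, ω_c=1
ω_s = 1 − (66/12)(0−1) = 13/2
ω_s/ω_c = 13/2

13/2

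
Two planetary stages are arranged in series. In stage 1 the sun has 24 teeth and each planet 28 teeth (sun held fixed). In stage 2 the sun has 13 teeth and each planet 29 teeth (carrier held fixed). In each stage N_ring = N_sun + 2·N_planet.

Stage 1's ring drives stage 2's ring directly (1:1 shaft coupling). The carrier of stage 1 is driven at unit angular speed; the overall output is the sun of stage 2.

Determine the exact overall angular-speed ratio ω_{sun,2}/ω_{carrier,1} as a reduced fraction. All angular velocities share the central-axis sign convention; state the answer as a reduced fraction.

-71/10

Stage 1: N_ring = 24 + 2·28 = 80
Stage 1: 24(ω_s−ω_c) = −80(ω_r−ω_c),  ω_s=0, ω_c=1
Stage 1: ω_r = 1 − (24/80)(0−1) = 13/10
  ⇒ ω_r¹/ω_c¹ = 13/10
Stage 2: N_ring = 13 + 2·29 = 71
Stage 2: 13(ω_s−ω_c) = −71(ω_r−ω_c),  ω_c=0, ω_r=1
Stage 2: ω_s = 0 − (71/13)(1−0) = -71/13
  ⇒ ω_s²/ω_r² = -71/13
Coupling ω_r² = ω_r¹ ⇒ overall = 13/10 × -71/13 = -71/10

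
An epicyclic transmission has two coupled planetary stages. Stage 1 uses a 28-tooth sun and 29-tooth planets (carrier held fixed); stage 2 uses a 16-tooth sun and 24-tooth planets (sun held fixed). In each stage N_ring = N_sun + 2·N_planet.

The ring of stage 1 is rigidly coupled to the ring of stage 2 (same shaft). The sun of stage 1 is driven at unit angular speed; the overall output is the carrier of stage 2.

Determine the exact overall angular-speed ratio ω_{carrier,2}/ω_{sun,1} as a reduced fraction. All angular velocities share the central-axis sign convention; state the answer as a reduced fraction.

Stage 1: N_ring = 28 + 2·29 = 86
Stage 1: 28(ω_s−ω_c) = −86(ω_r−ω_c),  ω_c=0, ω_s=1
Stage 1: ω_r = 0 − (28/86)(1−0) = -14/43
  ⇒ ω_r¹/ω_s¹ = -14/43
Stage 2: N_ring = 16 + 2·24 = 64
Stage 2: 16(ω_s−ω_c) = −64(ω_r−ω_c),  ω_s=0, ω_r=1
Stage 2: 16(0−ω_c) = −64(1−ω_c)  ⇒  80ω_c = 64  ⇒  ω_c = 4/5
  ⇒ ω_c²/ω_r² = 4/5
Coupling ω_r² = ω_r¹ ⇒ overall = -14/43 × 4/5 = -56/215

-56/215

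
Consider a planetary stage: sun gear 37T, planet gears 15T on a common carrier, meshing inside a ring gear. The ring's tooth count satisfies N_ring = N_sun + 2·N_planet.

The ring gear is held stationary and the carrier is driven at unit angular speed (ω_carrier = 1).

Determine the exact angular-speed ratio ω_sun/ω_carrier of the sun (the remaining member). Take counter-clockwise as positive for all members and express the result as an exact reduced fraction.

N_ring = 37 + 2·15 = 67
37(ω_s−ω_c) = −67(ω_r−ω_c),  ω_r=0, ω_c=1
ω_s = 1 − (67/37)(0−1) = 104/37
ω_s/ω_c = 104/37

104/37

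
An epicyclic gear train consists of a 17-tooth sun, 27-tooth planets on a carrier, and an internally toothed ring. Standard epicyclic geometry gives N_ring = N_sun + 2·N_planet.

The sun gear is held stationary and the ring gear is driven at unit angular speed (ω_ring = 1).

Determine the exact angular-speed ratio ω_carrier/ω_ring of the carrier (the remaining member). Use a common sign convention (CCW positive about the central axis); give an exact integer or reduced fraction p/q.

N_ring = 17 + 2·27 = 71
17(ω_s−ω_c) = −71(ω_r−ω_c),  ω_s=0, ω_r=1
17(0−ω_c) = −71(1−ω_c)  ⇒  88ω_c = 71  ⇒  ω_c = 71/88
ω_c/ω_r = 71/88

71/88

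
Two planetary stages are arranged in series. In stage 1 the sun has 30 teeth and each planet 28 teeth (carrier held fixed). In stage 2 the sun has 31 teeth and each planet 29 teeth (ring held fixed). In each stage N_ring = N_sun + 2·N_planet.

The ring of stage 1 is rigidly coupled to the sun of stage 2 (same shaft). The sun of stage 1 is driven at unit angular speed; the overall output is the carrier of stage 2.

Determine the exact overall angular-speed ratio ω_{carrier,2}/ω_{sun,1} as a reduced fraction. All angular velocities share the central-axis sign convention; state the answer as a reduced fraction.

-31/344

Stage 1: N_ring = 30 + 2·28 = 86
Stage 1: 30(ω_s−ω_c) = −86(ω_r−ω_c),  ω_c=0, ω_s=1
Stage 1: ω_r = 0 − (30/86)(1−0) = -15/43
  ⇒ ω_r¹/ω_s¹ = -15/43
Stage 2: N_ring = 31 + 2·29 = 89
Stage 2: 31(ω_s−ω_c) = −89(ω_r−ω_c),  ω_r=0, ω_s=1
Stage 2: 31(1−ω_c) = −89(0−ω_c)  ⇒  120ω_c = 31  ⇒  ω_c = 31/120
  ⇒ ω_c²/ω_s² = 31/120
Coupling ω_s² = ω_r¹ ⇒ overall = -15/43 × 31/120 = -31/344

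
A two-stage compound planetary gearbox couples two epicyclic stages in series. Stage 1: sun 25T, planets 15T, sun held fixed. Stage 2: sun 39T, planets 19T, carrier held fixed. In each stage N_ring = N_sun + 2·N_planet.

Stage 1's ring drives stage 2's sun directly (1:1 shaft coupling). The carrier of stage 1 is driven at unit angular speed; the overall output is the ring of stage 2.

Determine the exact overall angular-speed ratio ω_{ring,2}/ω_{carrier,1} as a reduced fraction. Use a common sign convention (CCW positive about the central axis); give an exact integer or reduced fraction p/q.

-624/847

Stage 1: N_ring = 25 + 2·15 = 55
Stage 1: 25(ω_s−ω_c) = −55(ω_r−ω_c),  ω_s=0, ω_c=1
Stage 1: ω_r = 1 − (25/55)(0−1) = 16/11
  ⇒ ω_r¹/ω_c¹ = 16/11
Stage 2: N_ring = 39 + 2·19 = 77
Stage 2: 39(ω_s−ω_c) = −77(ω_r−ω_c),  ω_c=0, ω_s=1
Stage 2: ω_r = 0 − (39/77)(1−0) = -39/77
  ⇒ ω_r²/ω_s² = -39/77
Coupling ω_s² = ω_r¹ ⇒ overall = 16/11 × -39/77 = -624/847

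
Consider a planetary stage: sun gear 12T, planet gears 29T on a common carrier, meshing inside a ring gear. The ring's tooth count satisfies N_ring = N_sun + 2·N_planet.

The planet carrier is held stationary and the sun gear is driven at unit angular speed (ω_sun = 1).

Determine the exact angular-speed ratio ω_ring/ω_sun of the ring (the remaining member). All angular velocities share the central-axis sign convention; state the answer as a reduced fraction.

N_ring = 12 + 2·29 = 70
12(ω_s−ω_c) = −70(ω_r−ω_c),  ω_c=0, ω_s=1
ω_r = 0 − (12/70)(1−0) = -6/35
ω_r/ω_s = -6/35

-6/35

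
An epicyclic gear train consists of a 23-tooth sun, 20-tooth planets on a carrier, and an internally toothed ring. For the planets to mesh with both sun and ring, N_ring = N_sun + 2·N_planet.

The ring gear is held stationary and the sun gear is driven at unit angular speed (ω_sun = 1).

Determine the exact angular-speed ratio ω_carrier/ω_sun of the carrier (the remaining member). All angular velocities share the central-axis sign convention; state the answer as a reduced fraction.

23/86

N_ring = 23 + 2·20 = 63
23(ω_s−ω_c) = −63(ω_r−ω_c),  ω_r=0, ω_s=1
23(1−ω_c) = −63(0−ω_c)  ⇒  86ω_c = 23  ⇒  ω_c = 23/86
ω_c/ω_s = 23/86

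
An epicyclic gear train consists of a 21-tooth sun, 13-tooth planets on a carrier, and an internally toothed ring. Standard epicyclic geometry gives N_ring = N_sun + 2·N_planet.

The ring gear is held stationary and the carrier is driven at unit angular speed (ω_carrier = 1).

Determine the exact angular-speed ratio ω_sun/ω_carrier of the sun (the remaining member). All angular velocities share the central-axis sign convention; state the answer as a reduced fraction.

N_ring = 21 + 2·13 = 47
21(ω_s−ω_c) = −47(ω_r−ω_c),  ω_r=0, ω_c=1
ω_s = 1 − (47/21)(0−1) = 68/21
ω_s/ω_c = 68/21

68/21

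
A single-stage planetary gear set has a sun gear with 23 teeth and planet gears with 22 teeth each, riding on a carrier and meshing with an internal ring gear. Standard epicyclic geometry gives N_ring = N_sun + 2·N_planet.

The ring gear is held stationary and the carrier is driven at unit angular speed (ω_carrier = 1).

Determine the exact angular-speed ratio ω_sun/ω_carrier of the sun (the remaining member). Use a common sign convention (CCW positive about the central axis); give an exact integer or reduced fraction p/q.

90/23

N_ring = 23 + 2·22 = 67
23(ω_s−ω_c) = −67(ω_r−ω_c),  ω_r=0, ω_c=1
ω_s = 1 − (67/23)(0−1) = 90/23
ω_s/ω_c = 90/23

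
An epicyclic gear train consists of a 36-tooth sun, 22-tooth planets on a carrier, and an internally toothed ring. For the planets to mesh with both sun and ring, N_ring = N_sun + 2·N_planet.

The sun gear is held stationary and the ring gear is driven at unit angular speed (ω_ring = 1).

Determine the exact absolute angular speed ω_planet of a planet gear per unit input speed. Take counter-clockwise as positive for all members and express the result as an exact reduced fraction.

20/11

N_ring = 36 + 2·22 = 80
36(ω_s−ω_c) = −80(ω_r−ω_c),  ω_s=0, ω_r=1
36(0−ω_c) = −80(1−ω_c)  ⇒  116ω_c = 80  ⇒  ω_c = 20/29
sun–planet: 36·(0−20/29) = −22·(ω_p−ω_c)  ⇒  ω_p−ω_c = −(36/22)·(-20/29) = 360/319
ω_p = 20/29 + 360/319 = 20/11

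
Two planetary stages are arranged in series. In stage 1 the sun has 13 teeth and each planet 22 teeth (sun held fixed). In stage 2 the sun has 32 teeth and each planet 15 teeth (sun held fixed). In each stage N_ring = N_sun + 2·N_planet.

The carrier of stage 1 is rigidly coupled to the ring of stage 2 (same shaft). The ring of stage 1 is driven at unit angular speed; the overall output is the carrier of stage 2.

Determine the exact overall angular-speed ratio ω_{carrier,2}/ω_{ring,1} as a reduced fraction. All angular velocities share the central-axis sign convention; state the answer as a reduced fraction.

1767/3290

Stage 1: N_ring = 13 + 2·22 = 57
Stage 1: 13(ω_s−ω_c) = −57(ω_r−ω_c),  ω_s=0, ω_r=1
Stage 1: 13(0−ω_c) = −57(1−ω_c)  ⇒  70ω_c = 57  ⇒  ω_c = 57/70
  ⇒ ω_c¹/ω_r¹ = 57/70
Stage 2: N_ring = 32 + 2·15 = 62
Stage 2: 32(ω_s−ω_c) = −62(ω_r−ω_c),  ω_s=0, ω_r=1
Stage 2: 32(0−ω_c) = −62(1−ω_c)  ⇒  94ω_c = 62  ⇒  ω_c = 31/47
  ⇒ ω_c²/ω_r² = 31/47
Coupling ω_r² = ω_c¹ ⇒ overall = 57/70 × 31/47 = 1767/3290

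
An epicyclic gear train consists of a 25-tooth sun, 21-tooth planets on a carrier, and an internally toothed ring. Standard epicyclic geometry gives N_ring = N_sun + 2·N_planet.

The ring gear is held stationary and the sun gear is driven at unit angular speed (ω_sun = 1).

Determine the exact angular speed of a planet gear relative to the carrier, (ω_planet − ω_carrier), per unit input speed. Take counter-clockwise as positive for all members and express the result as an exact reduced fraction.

-1675/1932

N_ring = 25 + 2·21 = 67
25(ω_s−ω_c) = −67(ω_r−ω_c),  ω_r=0, ω_s=1
25(1−ω_c) = −67(0−ω_c)  ⇒  92ω_c = 25  ⇒  ω_c = 25/92
sun–planet: 25·(1−25/92) = −21·(ω_p−ω_c)  ⇒  ω_p−ω_c = −(25/21)·(67/92) = -1675/1932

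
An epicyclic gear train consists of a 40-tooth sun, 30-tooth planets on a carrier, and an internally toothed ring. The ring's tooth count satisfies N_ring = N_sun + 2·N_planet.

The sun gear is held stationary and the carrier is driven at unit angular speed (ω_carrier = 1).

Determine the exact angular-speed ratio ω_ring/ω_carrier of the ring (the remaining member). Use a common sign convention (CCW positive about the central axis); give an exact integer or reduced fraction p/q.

N_ring = 40 + 2·30 = 100
40(ω_s−ω_c) = −100(ω_r−ω_c),  ω_s=0, ω_c=1
ω_r = 1 − (40/100)(0−1) = 7/5
ω_r/ω_c = 7/5

7/5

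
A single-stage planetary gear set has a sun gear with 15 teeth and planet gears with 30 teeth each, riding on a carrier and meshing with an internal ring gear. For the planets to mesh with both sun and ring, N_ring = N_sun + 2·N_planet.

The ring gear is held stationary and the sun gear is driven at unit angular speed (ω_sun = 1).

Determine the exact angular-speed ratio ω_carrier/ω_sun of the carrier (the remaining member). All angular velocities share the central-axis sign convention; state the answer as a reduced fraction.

1/6

N_ring = 15 + 2·30 = 75
15(ω_s−ω_c) = −75(ω_r−ω_c),  ω_r=0, ω_s=1
15(1−ω_c) = −75(0−ω_c)  ⇒  90ω_c = 15  ⇒  ω_c = 1/6
ω_c/ω_s = 1/6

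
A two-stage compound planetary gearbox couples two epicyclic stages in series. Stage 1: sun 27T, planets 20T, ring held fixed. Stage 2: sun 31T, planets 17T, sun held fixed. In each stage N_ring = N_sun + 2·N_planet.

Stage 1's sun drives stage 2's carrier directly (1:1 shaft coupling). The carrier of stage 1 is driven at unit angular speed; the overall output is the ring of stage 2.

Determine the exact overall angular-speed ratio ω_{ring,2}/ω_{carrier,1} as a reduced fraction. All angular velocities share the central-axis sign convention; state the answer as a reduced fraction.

3008/585

Stage 1: N_ring = 27 + 2·20 = 67
Stage 1: 27(ω_s−ω_c) = −67(ω_r−ω_c),  ω_r=0, ω_c=1
Stage 1: ω_s = 1 − (67/27)(0−1) = 94/27
  ⇒ ω_s¹/ω_c¹ = 94/27
Stage 2: N_ring = 31 + 2·17 = 65
Stage 2: 31(ω_s−ω_c) = −65(ω_r−ω_c),  ω_s=0, ω_c=1
Stage 2: ω_r = 1 − (31/65)(0−1) = 96/65
  ⇒ ω_r²/ω_c² = 96/65
Coupling ω_c² = ω_s¹ ⇒ overall = 94/27 × 96/65 = 3008/585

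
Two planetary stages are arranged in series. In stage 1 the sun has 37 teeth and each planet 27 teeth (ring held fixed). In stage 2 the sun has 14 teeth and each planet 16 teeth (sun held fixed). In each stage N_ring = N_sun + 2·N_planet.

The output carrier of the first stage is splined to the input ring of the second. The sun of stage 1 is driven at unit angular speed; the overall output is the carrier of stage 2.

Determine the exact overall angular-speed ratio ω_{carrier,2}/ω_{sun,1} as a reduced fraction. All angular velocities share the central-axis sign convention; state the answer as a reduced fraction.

851/3840

Stage 1: N_ring = 37 + 2·27 = 91
Stage 1: 37(ω_s−ω_c) = −91(ω_r−ω_c),  ω_r=0, ω_s=1
Stage 1: 37(1−ω_c) = −91(0−ω_c)  ⇒  128ω_c = 37  ⇒  ω_c = 37/128
  ⇒ ω_c¹/ω_s¹ = 37/128
Stage 2: N_ring = 14 + 2·16 = 46
Stage 2: 14(ω_s−ω_c) = −46(ω_r−ω_c),  ω_s=0, ω_r=1
Stage 2: 14(0−ω_c) = −46(1−ω_c)  ⇒  60ω_c = 46  ⇒  ω_c = 23/30
  ⇒ ω_c²/ω_r² = 23/30
Coupling ω_r² = ω_c¹ ⇒ overall = 37/128 × 23/30 = 851/3840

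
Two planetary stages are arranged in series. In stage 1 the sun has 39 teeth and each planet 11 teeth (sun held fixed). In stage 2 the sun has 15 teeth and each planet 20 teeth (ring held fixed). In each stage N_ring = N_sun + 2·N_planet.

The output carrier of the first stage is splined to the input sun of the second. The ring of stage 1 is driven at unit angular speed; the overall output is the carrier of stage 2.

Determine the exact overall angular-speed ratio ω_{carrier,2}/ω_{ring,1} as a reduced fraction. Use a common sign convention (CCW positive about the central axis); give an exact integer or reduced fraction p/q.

183/1400

Stage 1: N_ring = 39 + 2·11 = 61
Stage 1: 39(ω_s−ω_c) = −61(ω_r−ω_c),  ω_s=0, ω_r=1
Stage 1: 39(0−ω_c) = −61(1−ω_c)  ⇒  100ω_c = 61  ⇒  ω_c = 61/100
  ⇒ ω_c¹/ω_r¹ = 61/100
Stage 2: N_ring = 15 + 2·20 = 55
Stage 2: 15(ω_s−ω_c) = −55(ω_r−ω_c),  ω_r=0, ω_s=1
Stage 2: 15(1−ω_c) = −55(0−ω_c)  ⇒  70ω_c = 15  ⇒  ω_c = 3/14
  ⇒ ω_c²/ω_s² = 3/14
Coupling ω_s² = ω_c¹ ⇒ overall = 61/100 × 3/14 = 183/1400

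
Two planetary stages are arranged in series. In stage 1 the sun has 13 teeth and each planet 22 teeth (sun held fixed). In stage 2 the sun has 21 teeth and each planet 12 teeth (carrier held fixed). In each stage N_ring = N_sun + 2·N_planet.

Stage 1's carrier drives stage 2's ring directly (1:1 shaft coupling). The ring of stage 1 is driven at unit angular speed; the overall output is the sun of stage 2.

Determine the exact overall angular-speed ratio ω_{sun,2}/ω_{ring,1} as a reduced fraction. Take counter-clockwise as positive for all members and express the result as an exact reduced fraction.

-171/98

Stage 1: N_ring = 13 + 2·22 = 57
Stage 1: 13(ω_s−ω_c) = −57(ω_r−ω_c),  ω_s=0, ω_r=1
Stage 1: 13(0−ω_c) = −57(1−ω_c)  ⇒  70ω_c = 57  ⇒  ω_c = 57/70
  ⇒ ω_c¹/ω_r¹ = 57/70
Stage 2: N_ring = 21 + 2·12 = 45
Stage 2: 21(ω_s−ω_c) = −45(ω_r−ω_c),  ω_c=0, ω_r=1
Stage 2: ω_s = 0 − (45/21)(1−0) = -15/7
  ⇒ ω_s²/ω_r² = -15/7
Coupling ω_r² = ω_c¹ ⇒ overall = 57/70 × -15/7 = -171/98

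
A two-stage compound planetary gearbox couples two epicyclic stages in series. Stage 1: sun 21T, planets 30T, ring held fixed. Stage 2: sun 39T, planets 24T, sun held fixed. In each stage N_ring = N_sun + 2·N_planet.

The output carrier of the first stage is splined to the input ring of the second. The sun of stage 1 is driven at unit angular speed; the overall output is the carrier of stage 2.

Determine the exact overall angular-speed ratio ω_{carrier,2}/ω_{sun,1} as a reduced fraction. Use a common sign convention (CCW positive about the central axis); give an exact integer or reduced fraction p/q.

29/204

Stage 1: N_ring = 21 + 2·30 = 81
Stage 1: 21(ω_s−ω_c) = −81(ω_r−ω_c),  ω_r=0, ω_s=1
Stage 1: 21(1−ω_c) = −81(0−ω_c)  ⇒  102ω_c = 21  ⇒  ω_c = 7/34
  ⇒ ω_c¹/ω_s¹ = 7/34
Stage 2: N_ring = 39 + 2·24 = 87
Stage 2: 39(ω_s−ω_c) = −87(ω_r−ω_c),  ω_s=0, ω_r=1
Stage 2: 39(0−ω_c) = −87(1−ω_c)  ⇒  126ω_c = 87  ⇒  ω_c = 29/42
  ⇒ ω_c²/ω_r² = 29/42
Coupling ω_r² = ω_c¹ ⇒ overall = 7/34 × 29/42 = 29/204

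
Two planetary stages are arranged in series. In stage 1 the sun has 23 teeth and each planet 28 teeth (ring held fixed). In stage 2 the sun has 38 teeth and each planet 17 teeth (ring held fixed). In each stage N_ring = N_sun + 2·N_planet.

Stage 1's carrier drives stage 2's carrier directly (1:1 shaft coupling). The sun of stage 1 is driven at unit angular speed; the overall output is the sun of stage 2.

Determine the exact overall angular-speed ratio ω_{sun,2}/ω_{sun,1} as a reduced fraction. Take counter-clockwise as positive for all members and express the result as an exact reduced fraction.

1265/1938

Stage 1: N_ring = 23 + 2·28 = 79
Stage 1: 23(ω_s−ω_c) = −79(ω_r−ω_c),  ω_r=0, ω_s=1
Stage 1: 23(1−ω_c) = −79(0−ω_c)  ⇒  102ω_c = 23  ⇒  ω_c = 23/102
  ⇒ ω_c¹/ω_s¹ = 23/102
Stage 2: N_ring = 38 + 2·17 = 72
Stage 2: 38(ω_s−ω_c) = −72(ω_r−ω_c),  ω_r=0, ω_c=1
Stage 2: ω_s = 1 − (72/38)(0−1) = 55/19
  ⇒ ω_s²/ω_c² = 55/19
Coupling ω_c² = ω_c¹ ⇒ overall = 23/102 × 55/19 = 1265/1938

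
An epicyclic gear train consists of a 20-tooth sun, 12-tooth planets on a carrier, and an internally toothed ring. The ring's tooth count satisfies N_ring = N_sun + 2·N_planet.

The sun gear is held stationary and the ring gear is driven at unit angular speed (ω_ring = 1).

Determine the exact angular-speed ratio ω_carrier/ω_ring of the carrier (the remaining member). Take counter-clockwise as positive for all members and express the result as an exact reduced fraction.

11/16

N_ring = 20 + 2·12 = 44
20(ω_s−ω_c) = −44(ω_r−ω_c),  ω_s=0, ω_r=1
20(0−ω_c) = −44(1−ω_c)  ⇒  64ω_c = 44  ⇒  ω_c = 11/16
ω_c/ω_r = 11/16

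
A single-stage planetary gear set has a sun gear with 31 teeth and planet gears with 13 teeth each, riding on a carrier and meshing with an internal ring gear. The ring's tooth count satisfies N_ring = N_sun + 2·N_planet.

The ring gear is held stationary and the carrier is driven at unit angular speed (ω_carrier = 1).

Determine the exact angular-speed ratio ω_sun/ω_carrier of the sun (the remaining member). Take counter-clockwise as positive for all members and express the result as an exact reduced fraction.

N_ring = 31 + 2·13 = 57
31(ω_s−ω_c) = −57(ω_r−ω_c),  ω_r=0, ω_c=1
ω_s = 1 − (57/31)(0−1) = 88/31
ω_s/ω_c = 88/31

88/31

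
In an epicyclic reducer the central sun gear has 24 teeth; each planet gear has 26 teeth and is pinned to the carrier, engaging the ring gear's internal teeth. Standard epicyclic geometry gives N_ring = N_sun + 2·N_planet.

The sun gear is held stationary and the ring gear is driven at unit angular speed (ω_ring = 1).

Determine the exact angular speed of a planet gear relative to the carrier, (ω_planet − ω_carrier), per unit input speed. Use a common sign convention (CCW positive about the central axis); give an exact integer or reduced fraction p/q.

228/325

N_ring = 24 + 2·26 = 76
24(ω_s−ω_c) = −76(ω_r−ω_c),  ω_s=0, ω_r=1
24(0−ω_c) = −76(1−ω_c)  ⇒  100ω_c = 76  ⇒  ω_c = 19/25
sun–planet: 24·(0−19/25) = −26·(ω_p−ω_c)  ⇒  ω_p−ω_c = −(24/26)·(-19/25) = 228/325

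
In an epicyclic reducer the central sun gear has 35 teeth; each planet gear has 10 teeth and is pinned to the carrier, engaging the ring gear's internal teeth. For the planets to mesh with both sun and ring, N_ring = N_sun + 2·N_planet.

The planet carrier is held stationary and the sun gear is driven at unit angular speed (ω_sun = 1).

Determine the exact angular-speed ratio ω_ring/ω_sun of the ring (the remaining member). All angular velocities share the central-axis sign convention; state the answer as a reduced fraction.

-7/11

N_ring = 35 + 2·10 = 55
35(ω_s−ω_c) = −55(ω_r−ω_c),  ω_c=0, ω_s=1
ω_r = 0 − (35/55)(1−0) = -7/11
ω_r/ω_s = -7/11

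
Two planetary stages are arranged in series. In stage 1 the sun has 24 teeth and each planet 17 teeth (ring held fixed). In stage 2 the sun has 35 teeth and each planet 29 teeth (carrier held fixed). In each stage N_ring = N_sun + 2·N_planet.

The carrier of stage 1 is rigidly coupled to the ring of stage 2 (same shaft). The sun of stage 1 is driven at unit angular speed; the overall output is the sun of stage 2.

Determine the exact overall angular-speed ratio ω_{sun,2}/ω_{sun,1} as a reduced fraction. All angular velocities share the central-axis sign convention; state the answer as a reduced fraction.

Stage 1: N_ring = 24 + 2·17 = 58
Stage 1: 24(ω_s−ω_c) = −58(ω_r−ω_c),  ω_r=0, ω_s=1
Stage 1: 24(1−ω_c) = −58(0−ω_c)  ⇒  82ω_c = 24  ⇒  ω_c = 12/41
  ⇒ ω_c¹/ω_s¹ = 12/41
Stage 2: N_ring = 35 + 2·29 = 93
Stage 2: 35(ω_s−ω_c) = −93(ω_r−ω_c),  ω_c=0, ω_r=1
Stage 2: ω_s = 0 − (93/35)(1−0) = -93/35
  ⇒ ω_s²/ω_r² = -93/35
Coupling ω_r² = ω_c¹ ⇒ overall = 12/41 × -93/35 = -1116/1435

-1116/1435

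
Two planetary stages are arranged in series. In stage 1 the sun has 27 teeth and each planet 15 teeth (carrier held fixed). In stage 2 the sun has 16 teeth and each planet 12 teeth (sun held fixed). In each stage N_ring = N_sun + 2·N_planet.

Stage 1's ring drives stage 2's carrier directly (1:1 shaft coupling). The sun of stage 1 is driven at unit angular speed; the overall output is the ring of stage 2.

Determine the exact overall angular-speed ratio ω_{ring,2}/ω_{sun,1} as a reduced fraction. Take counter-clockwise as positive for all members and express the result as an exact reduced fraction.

-63/95

Stage 1: N_ring = 27 + 2·15 = 57
Stage 1: 27(ω_s−ω_c) = −57(ω_r−ω_c),  ω_c=0, ω_s=1
Stage 1: ω_r = 0 − (27/57)(1−0) = -9/19
  ⇒ ω_r¹/ω_s¹ = -9/19
Stage 2: N_ring = 16 + 2·12 = 40
Stage 2: 16(ω_s−ω_c) = −40(ω_r−ω_c),  ω_s=0, ω_c=1
Stage 2: ω_r = 1 − (16/40)(0−1) = 7/5
  ⇒ ω_r²/ω_c² = 7/5
Coupling ω_c² = ω_r¹ ⇒ overall = -9/19 × 7/5 = -63/95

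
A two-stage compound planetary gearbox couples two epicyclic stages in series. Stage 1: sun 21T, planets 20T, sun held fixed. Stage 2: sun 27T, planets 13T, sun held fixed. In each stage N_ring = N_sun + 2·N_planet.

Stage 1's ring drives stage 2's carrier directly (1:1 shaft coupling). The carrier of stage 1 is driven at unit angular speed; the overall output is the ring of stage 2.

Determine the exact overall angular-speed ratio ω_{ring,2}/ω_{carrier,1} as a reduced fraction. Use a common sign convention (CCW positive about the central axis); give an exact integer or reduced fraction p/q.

Stage 1: N_ring = 21 + 2·20 = 61
Stage 1: 21(ω_s−ω_c) = −61(ω_r−ω_c),  ω_s=0, ω_c=1
Stage 1: ω_r = 1 − (21/61)(0−1) = 82/61
  ⇒ ω_r¹/ω_c¹ = 82/61
Stage 2: N_ring = 27 + 2·13 = 53
Stage 2: 27(ω_s−ω_c) = −53(ω_r−ω_c),  ω_s=0, ω_c=1
Stage 2: ω_r = 1 − (27/53)(0−1) = 80/53
  ⇒ ω_r²/ω_c² = 80/53
Coupling ω_c² = ω_r¹ ⇒ overall = 82/61 × 80/53 = 6560/3233

6560/3233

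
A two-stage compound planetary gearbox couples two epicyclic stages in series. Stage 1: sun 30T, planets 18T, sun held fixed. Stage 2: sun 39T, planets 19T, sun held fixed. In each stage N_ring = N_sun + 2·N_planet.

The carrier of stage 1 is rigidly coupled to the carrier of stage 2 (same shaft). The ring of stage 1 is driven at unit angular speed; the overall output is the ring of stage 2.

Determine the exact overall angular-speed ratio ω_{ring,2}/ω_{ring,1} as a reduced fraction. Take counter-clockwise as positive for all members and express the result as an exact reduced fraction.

29/28

Stage 1: N_ring = 30 + 2·18 = 66
Stage 1: 30(ω_s−ω_c) = −66(ω_r−ω_c),  ω_s=0, ω_r=1
Stage 1: 30(0−ω_c) = −66(1−ω_c)  ⇒  96ω_c = 66  ⇒  ω_c = 11/16
  ⇒ ω_c¹/ω_r¹ = 11/16
Stage 2: N_ring = 39 + 2·19 = 77
Stage 2: 39(ω_s−ω_c) = −77(ω_r−ω_c),  ω_s=0, ω_c=1
Stage 2: ω_r = 1 − (39/77)(0−1) = 116/77
  ⇒ ω_r²/ω_c² = 116/77
Coupling ω_c² = ω_c¹ ⇒ overall = 11/16 × 116/77 = 29/28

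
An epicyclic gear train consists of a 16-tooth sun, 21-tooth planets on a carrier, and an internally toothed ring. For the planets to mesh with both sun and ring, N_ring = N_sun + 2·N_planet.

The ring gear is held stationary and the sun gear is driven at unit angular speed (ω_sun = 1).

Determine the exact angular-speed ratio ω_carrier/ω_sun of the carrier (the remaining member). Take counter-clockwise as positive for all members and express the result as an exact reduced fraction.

8/37

N_ring = 16 + 2·21 = 58
16(ω_s−ω_c) = −58(ω_r−ω_c),  ω_r=0, ω_s=1
16(1−ω_c) = −58(0−ω_c)  ⇒  74ω_c = 16  ⇒  ω_c = 8/37
ω_c/ω_s = 8/37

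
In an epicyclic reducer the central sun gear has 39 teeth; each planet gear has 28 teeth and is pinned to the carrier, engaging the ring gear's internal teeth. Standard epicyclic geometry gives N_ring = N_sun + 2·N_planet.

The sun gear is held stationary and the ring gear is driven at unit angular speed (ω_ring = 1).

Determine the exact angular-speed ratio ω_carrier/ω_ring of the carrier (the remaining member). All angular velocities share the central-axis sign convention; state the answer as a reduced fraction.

95/134

N_ring = 39 + 2·28 = 95
39(ω_s−ω_c) = −95(ω_r−ω_c),  ω_s=0, ω_r=1
39(0−ω_c) = −95(1−ω_c)  ⇒  134ω_c = 95  ⇒  ω_c = 95/134
ω_c/ω_r = 95/134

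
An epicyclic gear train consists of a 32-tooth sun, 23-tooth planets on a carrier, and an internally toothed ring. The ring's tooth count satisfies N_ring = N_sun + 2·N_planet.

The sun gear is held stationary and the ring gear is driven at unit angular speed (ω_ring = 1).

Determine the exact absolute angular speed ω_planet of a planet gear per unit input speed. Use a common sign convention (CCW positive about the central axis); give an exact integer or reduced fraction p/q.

N_ring = 32 + 2·23 = 78
32(ω_s−ω_c) = −78(ω_r−ω_c),  ω_s=0, ω_r=1
32(0−ω_c) = −78(1−ω_c)  ⇒  110ω_c = 78  ⇒  ω_c = 39/55
sun–planet: 32·(0−39/55) = −23·(ω_p−ω_c)  ⇒  ω_p−ω_c = −(32/23)·(-39/55) = 1248/1265
ω_p = 39/55 + 1248/1265 = 39/23

39/23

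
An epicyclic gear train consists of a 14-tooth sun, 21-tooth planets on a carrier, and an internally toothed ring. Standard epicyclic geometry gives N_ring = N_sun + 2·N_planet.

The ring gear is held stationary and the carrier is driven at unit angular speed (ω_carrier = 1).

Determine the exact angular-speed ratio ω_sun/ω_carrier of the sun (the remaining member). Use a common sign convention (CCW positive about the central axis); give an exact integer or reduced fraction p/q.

N_ring = 14 + 2·21 = 56
14(ω_s−ω_c) = −56(ω_r−ω_c),  ω_r=0, ω_c=1
ω_s = 1 − (56/14)(0−1) = 5
ω_s/ω_c = 5

5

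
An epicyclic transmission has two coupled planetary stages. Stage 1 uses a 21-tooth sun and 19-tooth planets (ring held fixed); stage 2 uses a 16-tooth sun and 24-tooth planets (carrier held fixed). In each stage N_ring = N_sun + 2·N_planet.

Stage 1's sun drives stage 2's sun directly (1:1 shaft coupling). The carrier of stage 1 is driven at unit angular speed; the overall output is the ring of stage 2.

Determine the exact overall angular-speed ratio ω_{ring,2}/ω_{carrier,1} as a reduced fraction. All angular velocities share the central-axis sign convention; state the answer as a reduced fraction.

Stage 1: N_ring = 21 + 2·19 = 59
Stage 1: 21(ω_s−ω_c) = −59(ω_r−ω_c),  ω_r=0, ω_c=1
Stage 1: ω_s = 1 − (59/21)(0−1) = 80/21
  ⇒ ω_s¹/ω_c¹ = 80/21
Stage 2: N_ring = 16 + 2·24 = 64
Stage 2: 16(ω_s−ω_c) = −64(ω_r−ω_c),  ω_c=0, ω_s=1
Stage 2: ω_r = 0 − (16/64)(1−0) = -1/4
  ⇒ ω_r²/ω_s² = -1/4
Coupling ω_s² = ω_s¹ ⇒ overall = 80/21 × -1/4 = -20/21

-20/21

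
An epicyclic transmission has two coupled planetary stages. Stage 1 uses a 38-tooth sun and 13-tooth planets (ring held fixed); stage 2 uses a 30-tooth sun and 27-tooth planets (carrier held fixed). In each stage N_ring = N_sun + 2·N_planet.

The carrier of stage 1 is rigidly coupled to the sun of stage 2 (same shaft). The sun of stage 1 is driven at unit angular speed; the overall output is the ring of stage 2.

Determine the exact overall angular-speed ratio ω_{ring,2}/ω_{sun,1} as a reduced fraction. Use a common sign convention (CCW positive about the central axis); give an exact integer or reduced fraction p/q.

-95/714

Stage 1: N_ring = 38 + 2·13 = 64
Stage 1: 38(ω_s−ω_c) = −64(ω_r−ω_c),  ω_r=0, ω_s=1
Stage 1: 38(1−ω_c) = −64(0−ω_c)  ⇒  102ω_c = 38  ⇒  ω_c = 19/51
  ⇒ ω_c¹/ω_s¹ = 19/51
Stage 2: N_ring = 30 + 2·27 = 84
Stage 2: 30(ω_s−ω_c) = −84(ω_r−ω_c),  ω_c=0, ω_s=1
Stage 2: ω_r = 0 − (30/84)(1−0) = -5/14
  ⇒ ω_r²/ω_s² = -5/14
Coupling ω_s² = ω_c¹ ⇒ overall = 19/51 × -5/14 = -95/714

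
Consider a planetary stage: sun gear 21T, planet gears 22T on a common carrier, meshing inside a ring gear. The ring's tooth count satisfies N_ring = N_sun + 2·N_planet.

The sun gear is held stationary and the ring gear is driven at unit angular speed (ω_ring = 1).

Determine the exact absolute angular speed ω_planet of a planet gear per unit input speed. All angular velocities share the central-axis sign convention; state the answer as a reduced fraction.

65/44

N_ring = 21 + 2·22 = 65
21(ω_s−ω_c) = −65(ω_r−ω_c),  ω_s=0, ω_r=1
21(0−ω_c) = −65(1−ω_c)  ⇒  86ω_c = 65  ⇒  ω_c = 65/86
sun–planet: 21·(0−65/86) = −22·(ω_p−ω_c)  ⇒  ω_p−ω_c = −(21/22)·(-65/86) = 1365/1892
ω_p = 65/86 + 1365/1892 = 65/44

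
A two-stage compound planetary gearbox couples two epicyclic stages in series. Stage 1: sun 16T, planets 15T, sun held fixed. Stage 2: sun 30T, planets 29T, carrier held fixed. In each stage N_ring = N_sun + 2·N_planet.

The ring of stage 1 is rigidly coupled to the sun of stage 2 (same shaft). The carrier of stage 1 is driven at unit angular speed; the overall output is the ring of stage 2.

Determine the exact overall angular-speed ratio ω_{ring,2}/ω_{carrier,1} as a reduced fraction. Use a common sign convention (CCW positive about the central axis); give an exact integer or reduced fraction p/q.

-465/1012

Stage 1: N_ring = 16 + 2·15 = 46
Stage 1: 16(ω_s−ω_c) = −46(ω_r−ω_c),  ω_s=0, ω_c=1
Stage 1: ω_r = 1 − (16/46)(0−1) = 31/23
  ⇒ ω_r¹/ω_c¹ = 31/23
Stage 2: N_ring = 30 + 2·29 = 88
Stage 2: 30(ω_s−ω_c) = −88(ω_r−ω_c),  ω_c=0, ω_s=1
Stage 2: ω_r = 0 − (30/88)(1−0) = -15/44
  ⇒ ω_r²/ω_s² = -15/44
Coupling ω_s² = ω_r¹ ⇒ overall = 31/23 × -15/44 = -465/1012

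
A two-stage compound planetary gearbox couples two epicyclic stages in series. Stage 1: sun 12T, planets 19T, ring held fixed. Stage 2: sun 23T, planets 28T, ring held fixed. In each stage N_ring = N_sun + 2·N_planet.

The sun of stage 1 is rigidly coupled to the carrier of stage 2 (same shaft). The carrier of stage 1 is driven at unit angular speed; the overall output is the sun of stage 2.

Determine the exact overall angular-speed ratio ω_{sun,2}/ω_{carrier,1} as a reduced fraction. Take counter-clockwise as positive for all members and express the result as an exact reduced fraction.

Stage 1: N_ring = 12 + 2·19 = 50
Stage 1: 12(ω_s−ω_c) = −50(ω_r−ω_c),  ω_r=0, ω_c=1
Stage 1: ω_s = 1 − (50/12)(0−1) = 31/6
  ⇒ ω_s¹/ω_c¹ = 31/6
Stage 2: N_ring = 23 + 2·28 = 79
Stage 2: 23(ω_s−ω_c) = −79(ω_r−ω_c),  ω_r=0, ω_c=1
Stage 2: ω_s = 1 − (79/23)(0−1) = 102/23
  ⇒ ω_s²/ω_c² = 102/23
Coupling ω_c² = ω_s¹ ⇒ overall = 31/6 × 102/23 = 527/23

527/23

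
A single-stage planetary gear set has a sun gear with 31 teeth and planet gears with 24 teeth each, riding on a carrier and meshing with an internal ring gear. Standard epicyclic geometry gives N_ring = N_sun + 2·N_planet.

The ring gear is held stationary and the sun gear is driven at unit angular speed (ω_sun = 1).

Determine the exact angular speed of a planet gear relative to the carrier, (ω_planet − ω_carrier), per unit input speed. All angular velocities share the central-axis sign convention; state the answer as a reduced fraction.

N_ring = 31 + 2·24 = 79
31(ω_s−ω_c) = −79(ω_r−ω_c),  ω_r=0, ω_s=1
31(1−ω_c) = −79(0−ω_c)  ⇒  110ω_c = 31  ⇒  ω_c = 31/110
sun–planet: 31·(1−31/110) = −24·(ω_p−ω_c)  ⇒  ω_p−ω_c = −(31/24)·(79/110) = -2449/2640

-2449/2640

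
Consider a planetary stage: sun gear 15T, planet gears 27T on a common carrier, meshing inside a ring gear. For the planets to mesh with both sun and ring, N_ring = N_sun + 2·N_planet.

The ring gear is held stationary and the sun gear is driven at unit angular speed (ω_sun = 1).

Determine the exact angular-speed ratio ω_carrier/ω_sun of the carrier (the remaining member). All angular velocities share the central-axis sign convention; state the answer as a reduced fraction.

N_ring = 15 + 2·27 = 69
15(ω_s−ω_c) = −69(ω_r−ω_c),  ω_r=0, ω_s=1
15(1−ω_c) = −69(0−ω_c)  ⇒  84ω_c = 15  ⇒  ω_c = 5/28
ω_c/ω_s = 5/28

5/28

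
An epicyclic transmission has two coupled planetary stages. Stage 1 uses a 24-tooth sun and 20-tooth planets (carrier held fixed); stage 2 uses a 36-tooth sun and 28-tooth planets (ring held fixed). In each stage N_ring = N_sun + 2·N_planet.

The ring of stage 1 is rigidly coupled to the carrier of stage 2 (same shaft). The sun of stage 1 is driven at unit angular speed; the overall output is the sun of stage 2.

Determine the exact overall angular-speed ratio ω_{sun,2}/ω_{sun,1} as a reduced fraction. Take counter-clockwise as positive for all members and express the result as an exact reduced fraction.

-4/3

Stage 1: N_ring = 24 + 2·20 = 64
Stage 1: 24(ω_s−ω_c) = −64(ω_r−ω_c),  ω_c=0, ω_s=1
Stage 1: ω_r = 0 − (24/64)(1−0) = -3/8
  ⇒ ω_r¹/ω_s¹ = -3/8
Stage 2: N_ring = 36 + 2·28 = 92
Stage 2: 36(ω_s−ω_c) = −92(ω_r−ω_c),  ω_r=0, ω_c=1
Stage 2: ω_s = 1 − (92/36)(0−1) = 32/9
  ⇒ ω_s²/ω_c² = 32/9
Coupling ω_c² = ω_r¹ ⇒ overall = -3/8 × 32/9 = -4/3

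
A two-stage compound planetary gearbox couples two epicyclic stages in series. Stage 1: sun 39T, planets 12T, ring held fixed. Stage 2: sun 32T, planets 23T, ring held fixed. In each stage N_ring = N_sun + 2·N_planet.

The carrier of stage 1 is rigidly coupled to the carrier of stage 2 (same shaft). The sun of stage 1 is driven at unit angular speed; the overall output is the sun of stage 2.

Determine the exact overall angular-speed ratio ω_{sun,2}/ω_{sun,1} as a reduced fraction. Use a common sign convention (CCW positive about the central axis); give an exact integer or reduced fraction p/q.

Stage 1: N_ring = 39 + 2·12 = 63
Stage 1: 39(ω_s−ω_c) = −63(ω_r−ω_c),  ω_r=0, ω_s=1
Stage 1: 39(1−ω_c) = −63(0−ω_c)  ⇒  102ω_c = 39  ⇒  ω_c = 13/34
  ⇒ ω_c¹/ω_s¹ = 13/34
Stage 2: N_ring = 32 + 2·23 = 78
Stage 2: 32(ω_s−ω_c) = −78(ω_r−ω_c),  ω_r=0, ω_c=1
Stage 2: ω_s = 1 − (78/32)(0−1) = 55/16
  ⇒ ω_s²/ω_c² = 55/16
Coupling ω_c² = ω_c¹ ⇒ overall = 13/34 × 55/16 = 715/544

715/544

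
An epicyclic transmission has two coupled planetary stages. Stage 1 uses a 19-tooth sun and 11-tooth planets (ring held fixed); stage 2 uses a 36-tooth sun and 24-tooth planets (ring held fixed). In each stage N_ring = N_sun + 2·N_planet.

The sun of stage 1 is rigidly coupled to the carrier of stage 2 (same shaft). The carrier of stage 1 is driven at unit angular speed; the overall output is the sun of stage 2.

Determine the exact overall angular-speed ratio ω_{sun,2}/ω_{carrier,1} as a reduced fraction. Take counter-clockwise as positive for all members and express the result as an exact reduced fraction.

200/19

Stage 1: N_ring = 19 + 2·11 = 41
Stage 1: 19(ω_s−ω_c) = −41(ω_r−ω_c),  ω_r=0, ω_c=1
Stage 1: ω_s = 1 − (41/19)(0−1) = 60/19
  ⇒ ω_s¹/ω_c¹ = 60/19
Stage 2: N_ring = 36 + 2·24 = 84
Stage 2: 36(ω_s−ω_c) = −84(ω_r−ω_c),  ω_r=0, ω_c=1
Stage 2: ω_s = 1 − (84/36)(0−1) = 10/3
  ⇒ ω_s²/ω_c² = 10/3
Coupling ω_c² = ω_s¹ ⇒ overall = 60/19 × 10/3 = 200/19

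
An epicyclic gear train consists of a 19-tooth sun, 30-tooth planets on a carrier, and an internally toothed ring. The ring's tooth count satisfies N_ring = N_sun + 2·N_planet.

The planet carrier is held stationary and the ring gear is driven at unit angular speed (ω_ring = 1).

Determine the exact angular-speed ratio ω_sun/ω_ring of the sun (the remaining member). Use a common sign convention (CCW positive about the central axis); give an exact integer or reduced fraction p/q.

-79/19

N_ring = 19 + 2·30 = 79
19(ω_s−ω_c) = −79(ω_r−ω_c),  ω_c=0, ω_r=1
ω_s = 0 − (79/19)(1−0) = -79/19
ω_s/ω_r = -79/19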